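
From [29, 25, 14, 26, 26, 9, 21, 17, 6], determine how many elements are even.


Check each element:
  29 is odd
  25 is odd
  14 is even
  26 is even
  26 is even
  9 is odd
  21 is odd
  17 is odd
  6 is even
Evens: [14, 26, 26, 6]
Count of evens = 4
Final answer: 4


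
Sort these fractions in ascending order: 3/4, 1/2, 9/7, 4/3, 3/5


Convert to decimal for comparison:
  3/4 = 0.75
  1/2 = 0.5
  9/7 = 1.2857
  4/3 = 1.3333
  3/5 = 0.6
Decimals in increasing order: 0.5 < 0.6 < 0.75 < 1.2857 < 1.3333
Writing each back as its fraction gives the sorted order.
Final answer: 1/2, 3/5, 3/4, 9/7, 4/3


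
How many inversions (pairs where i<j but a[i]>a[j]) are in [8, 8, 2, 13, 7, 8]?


For each element, count the later elements that are smaller than it:
  8 (index 0): smaller elements after it = [2, 7] -> 2
  8 (index 1): smaller elements after it = [2, 7] -> 2
  2 (index 2): smaller elements after it = [] -> 0
  13 (index 3): smaller elements after it = [7, 8] -> 2
  7 (index 4): smaller elements after it = [] -> 0
Total inversions = 2 + 2 + 0 + 2 + 0 = 6
Final answer: 6


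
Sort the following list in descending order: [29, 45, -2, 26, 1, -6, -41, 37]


Original list: [29, 45, -2, 26, 1, -6, -41, 37]
Repeatedly take the largest remaining element:
  Remaining [29, 45, -2, 26, 1, -6, -41, 37] -> largest is 45
  Remaining [29, -2, 26, 1, -6, -41, 37] -> largest is 37
  Remaining [29, -2, 26, 1, -6, -41] -> largest is 29
  Remaining [-2, 26, 1, -6, -41] -> largest is 26
  Remaining [-2, 1, -6, -41] -> largest is 1
  Remaining [-2, -6, -41] -> largest is -2
  Remaining [-6, -41] -> largest is -6
  Remaining [-41] -> largest is -41
Collecting the picks in order gives the descending list.
Final answer: [45, 37, 29, 26, 1, -2, -6, -41]


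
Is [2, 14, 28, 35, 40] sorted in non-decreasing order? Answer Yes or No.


Check consecutive pairs:
  2 <= 14? True
  14 <= 28? True
  28 <= 35? True
  35 <= 40? True
Every consecutive pair is in order, so the list is non-decreasing.
Final answer: Yes


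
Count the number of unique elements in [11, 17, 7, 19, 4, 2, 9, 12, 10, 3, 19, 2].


List all unique values:
Distinct values: [2, 3, 4, 7, 9, 10, 11, 12, 17, 19]
Count = 10
Final answer: 10


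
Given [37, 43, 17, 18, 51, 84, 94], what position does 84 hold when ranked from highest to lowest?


Sort descending: [94, 84, 51, 43, 37, 18, 17]
Find 84 in the sorted list.
84 is at position 2.
Final answer: 2


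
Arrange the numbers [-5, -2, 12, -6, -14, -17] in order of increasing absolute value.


Compute absolute values:
  |-5| = 5
  |-2| = 2
  |12| = 12
  |-6| = 6
  |-14| = 14
  |-17| = 17
Absolute values in increasing order: 2 < 5 < 6 < 12 < 14 < 17
Listing the original numbers in that order gives the answer.
Final answer: [-2, -5, -6, 12, -14, -17]


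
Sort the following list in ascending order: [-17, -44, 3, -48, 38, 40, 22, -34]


Original list: [-17, -44, 3, -48, 38, 40, 22, -34]
Repeatedly take the smallest remaining element:
  Remaining [-17, -44, 3, -48, 38, 40, 22, -34] -> smallest is -48
  Remaining [-17, -44, 3, 38, 40, 22, -34] -> smallest is -44
  Remaining [-17, 3, 38, 40, 22, -34] -> smallest is -34
  Remaining [-17, 3, 38, 40, 22] -> smallest is -17
  Remaining [3, 38, 40, 22] -> smallest is 3
  Remaining [38, 40, 22] -> smallest is 22
  Remaining [38, 40] -> smallest is 38
  Remaining [40] -> smallest is 40
Collecting the picks in order gives the sorted list.
Final answer: [-48, -44, -34, -17, 3, 22, 38, 40]


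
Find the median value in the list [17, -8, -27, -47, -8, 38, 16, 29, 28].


First, sort the list: [-47, -27, -8, -8, 16, 17, 28, 29, 38]
The list has 9 elements (odd count).
The middle index is 4 (0-based), and the element there is 16.
Final answer: 16


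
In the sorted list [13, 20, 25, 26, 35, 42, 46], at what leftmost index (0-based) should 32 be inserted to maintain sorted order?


List is sorted: [13, 20, 25, 26, 35, 42, 46]
We need the leftmost position where 32 can be inserted, i.e. the first index whose element is >= 32 (or the end of the list if none is).
Binary search with low=0, high=7 (0-based indices):
  low=0, high=7, mid=3: a[3]=26 < 32, so low = 4
  low=4, high=7, mid=5: a[5]=42 >= 32, so high = 5
  low=4, high=5, mid=4: a[4]=35 >= 32, so high = 4
Now low = high = 4, so the insertion index is 4.
Final answer: 4


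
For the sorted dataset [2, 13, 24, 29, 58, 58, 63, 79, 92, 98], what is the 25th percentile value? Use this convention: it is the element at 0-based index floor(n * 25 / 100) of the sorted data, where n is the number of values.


The dataset has n = 10 elements.
Index = floor(10 * 25 / 100) = floor(250 / 100) = floor(2.5) = 2
Counting from index 0 in the sorted data, the element at index 2 is 24.
Final answer: 24


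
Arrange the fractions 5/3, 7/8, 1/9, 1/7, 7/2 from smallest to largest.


Convert to decimal for comparison:
  5/3 = 1.6667
  7/8 = 0.875
  1/9 = 0.1111
  1/7 = 0.1429
  7/2 = 3.5
Decimals in increasing order: 0.1111 < 0.1429 < 0.875 < 1.6667 < 3.5
Writing each back as its fraction gives the sorted order.
Final answer: 1/9, 1/7, 7/8, 5/3, 7/2


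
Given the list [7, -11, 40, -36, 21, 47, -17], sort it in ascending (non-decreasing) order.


Original list: [7, -11, 40, -36, 21, 47, -17]
Repeatedly take the smallest remaining element:
  Remaining [7, -11, 40, -36, 21, 47, -17] -> smallest is -36
  Remaining [7, -11, 40, 21, 47, -17] -> smallest is -17
  Remaining [7, -11, 40, 21, 47] -> smallest is -11
  Remaining [7, 40, 21, 47] -> smallest is 7
  Remaining [40, 21, 47] -> smallest is 21
  Remaining [40, 47] -> smallest is 40
  Remaining [47] -> smallest is 47
Collecting the picks in order gives the sorted list.
Final answer: [-36, -17, -11, 7, 21, 40, 47]


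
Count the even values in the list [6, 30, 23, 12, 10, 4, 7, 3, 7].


Check each element:
  6 is even
  30 is even
  23 is odd
  12 is even
  10 is even
  4 is even
  7 is odd
  3 is odd
  7 is odd
Evens: [6, 30, 12, 10, 4]
Count of evens = 5
Final answer: 5


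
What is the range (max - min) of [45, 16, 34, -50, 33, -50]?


Maximum value: 45
Minimum value: -50
Range = 45 - (-50) = 95
Final answer: 95


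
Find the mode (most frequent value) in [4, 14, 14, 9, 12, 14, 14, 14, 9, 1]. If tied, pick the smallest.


Count the frequency of each value:
  1 appears 1 time(s)
  4 appears 1 time(s)
  9 appears 2 time(s)
  12 appears 1 time(s)
  14 appears 5 time(s)
Maximum frequency is 5.
Only 14 reaches that frequency, so it is the mode.
Final answer: 14


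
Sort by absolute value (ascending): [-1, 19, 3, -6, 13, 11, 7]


Compute absolute values:
  |-1| = 1
  |19| = 19
  |3| = 3
  |-6| = 6
  |13| = 13
  |11| = 11
  |7| = 7
Absolute values in increasing order: 1 < 3 < 6 < 7 < 11 < 13 < 19
Listing the original numbers in that order gives the answer.
Final answer: [-1, 3, -6, 7, 11, 13, 19]


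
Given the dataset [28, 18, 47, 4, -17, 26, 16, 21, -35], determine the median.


First, sort the list: [-35, -17, 4, 16, 18, 21, 26, 28, 47]
The list has 9 elements (odd count).
The middle index is 4 (0-based), and the element there is 18.
Final answer: 18


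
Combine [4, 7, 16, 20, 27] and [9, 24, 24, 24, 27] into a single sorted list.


List A: [4, 7, 16, 20, 27]
List B: [9, 24, 24, 24, 27]
Repeatedly compare the front elements and take the smaller:
  4 vs 9 -> take 4
  7 vs 9 -> take 7
  16 vs 9 -> take 9
  16 vs 24 -> take 16
  20 vs 24 -> take 20
  27 vs 24 -> take 24
  27 vs 24 -> take 24
  27 vs 24 -> take 24
  27 vs 27 -> take 27
  A is exhausted; append the rest of B: [27]
Final answer: [4, 7, 9, 16, 20, 24, 24, 24, 27, 27]


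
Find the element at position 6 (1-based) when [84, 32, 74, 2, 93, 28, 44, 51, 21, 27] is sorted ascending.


Sort ascending: [2, 21, 27, 28, 32, 44, 51, 74, 84, 93]
The 6th element (1-indexed) is at index 5.
Value = 44
Final answer: 44


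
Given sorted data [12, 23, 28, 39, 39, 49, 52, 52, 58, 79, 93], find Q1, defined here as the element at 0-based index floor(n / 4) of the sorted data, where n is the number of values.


The list has n = 11 elements.
Q1 index = floor(11 / 4) = floor(2.75) = 2
Counting from index 0 in the sorted data, the element at index 2 is 28.
Final answer: 28


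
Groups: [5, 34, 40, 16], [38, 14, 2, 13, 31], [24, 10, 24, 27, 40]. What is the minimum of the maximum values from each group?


Find max of each group:
  Group 1: [5, 34, 40, 16] -> max = 40
  Group 2: [38, 14, 2, 13, 31] -> max = 38
  Group 3: [24, 10, 24, 27, 40] -> max = 40
Maxes: [40, 38, 40]
Minimum of maxes = 38
Final answer: 38


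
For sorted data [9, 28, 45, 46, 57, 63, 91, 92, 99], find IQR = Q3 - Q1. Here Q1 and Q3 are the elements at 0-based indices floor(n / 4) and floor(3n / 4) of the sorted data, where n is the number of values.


The data has n = 9 elements.
Q1 index = floor(9 / 4) = floor(2.25) = 2; Q3 index = floor(3 * 9 / 4) = floor(6.75) = 6
Q1 = element at index 2 = 45
Q3 = element at index 6 = 91
IQR = 91 - 45 = 46
Final answer: 46


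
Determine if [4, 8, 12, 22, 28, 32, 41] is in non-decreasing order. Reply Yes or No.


Check consecutive pairs:
  4 <= 8? True
  8 <= 12? True
  12 <= 22? True
  22 <= 28? True
  28 <= 32? True
  32 <= 41? True
Every consecutive pair is in order, so the list is non-decreasing.
Final answer: Yes


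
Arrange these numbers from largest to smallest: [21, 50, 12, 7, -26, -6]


Original list: [21, 50, 12, 7, -26, -6]
Repeatedly take the largest remaining element:
  Remaining [21, 50, 12, 7, -26, -6] -> largest is 50
  Remaining [21, 12, 7, -26, -6] -> largest is 21
  Remaining [12, 7, -26, -6] -> largest is 12
  Remaining [7, -26, -6] -> largest is 7
  Remaining [-26, -6] -> largest is -6
  Remaining [-26] -> largest is -26
Collecting the picks in order gives the descending list.
Final answer: [50, 21, 12, 7, -6, -26]


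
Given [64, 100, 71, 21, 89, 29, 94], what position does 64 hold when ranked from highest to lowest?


Sort descending: [100, 94, 89, 71, 64, 29, 21]
Find 64 in the sorted list.
64 is at position 5.
Final answer: 5


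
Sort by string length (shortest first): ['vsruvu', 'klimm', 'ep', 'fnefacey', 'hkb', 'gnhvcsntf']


Compute lengths:
  'vsruvu' has length 6
  'klimm' has length 5
  'ep' has length 2
  'fnefacey' has length 8
  'hkb' has length 3
  'gnhvcsntf' has length 9
Lengths in increasing order: 2 < 3 < 5 < 6 < 8 < 9
Listing the words in that order gives the answer.
Final answer: ['ep', 'hkb', 'klimm', 'vsruvu', 'fnefacey', 'gnhvcsntf']


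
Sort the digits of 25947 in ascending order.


The number 25947 has digits: 2, 5, 9, 4, 7
Sorted: 2, 4, 5, 7, 9
Joining the sorted digits gives the result.
Final answer: 24579


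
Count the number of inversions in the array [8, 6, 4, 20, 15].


For each element, count the later elements that are smaller than it:
  8 (index 0): smaller elements after it = [6, 4] -> 2
  6 (index 1): smaller elements after it = [4] -> 1
  4 (index 2): smaller elements after it = [] -> 0
  20 (index 3): smaller elements after it = [15] -> 1
Total inversions = 2 + 1 + 0 + 1 = 4
Final answer: 4


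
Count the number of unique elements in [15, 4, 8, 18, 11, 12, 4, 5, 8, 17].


List all unique values:
Distinct values: [4, 5, 8, 11, 12, 15, 17, 18]
Count = 8
Final answer: 8


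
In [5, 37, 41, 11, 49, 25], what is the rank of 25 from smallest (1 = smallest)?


Sort ascending: [5, 11, 25, 37, 41, 49]
Find 25 in the sorted list.
25 is at position 3 (1-indexed).
Final answer: 3


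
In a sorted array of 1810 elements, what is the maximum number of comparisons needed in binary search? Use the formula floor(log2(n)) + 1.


Binary search halves the search space each step.
Maximum comparisons = floor(log2(1810)) + 1
log2(1810) = 10.8218
floor(log2(1810)) = 10, so 10 + 1 = 11
Final answer: 11


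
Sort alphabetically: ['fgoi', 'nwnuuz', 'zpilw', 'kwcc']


Compare strings character by character (the first differing letter decides):
  'fgoi' < 'kwcc' since 'f' < 'k' at position 1
  'kwcc' < 'nwnuuz' since 'k' < 'n' at position 1
  'nwnuuz' < 'zpilw' since 'n' < 'z' at position 1
Chaining these comparisons gives the alphabetical order.
Final answer: ['fgoi', 'kwcc', 'nwnuuz', 'zpilw']


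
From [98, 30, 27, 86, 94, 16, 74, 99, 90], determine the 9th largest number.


Sort descending: [99, 98, 94, 90, 86, 74, 30, 27, 16]
The 9th element (1-indexed) is at index 8.
Value = 16
Final answer: 16


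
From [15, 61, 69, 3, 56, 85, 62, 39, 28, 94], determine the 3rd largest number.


Sort descending: [94, 85, 69, 62, 61, 56, 39, 28, 15, 3]
The 3rd element (1-indexed) is at index 2.
Value = 69
Final answer: 69


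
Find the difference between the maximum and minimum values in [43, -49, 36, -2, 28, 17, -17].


Maximum value: 43
Minimum value: -49
Range = 43 - (-49) = 92
Final answer: 92


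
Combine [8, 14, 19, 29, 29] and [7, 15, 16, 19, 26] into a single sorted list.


List A: [8, 14, 19, 29, 29]
List B: [7, 15, 16, 19, 26]
Repeatedly compare the front elements and take the smaller:
  8 vs 7 -> take 7
  8 vs 15 -> take 8
  14 vs 15 -> take 14
  19 vs 15 -> take 15
  19 vs 16 -> take 16
  19 vs 19 -> take 19
  29 vs 19 -> take 19
  29 vs 26 -> take 26
  B is exhausted; append the rest of A: [29, 29]
Final answer: [7, 8, 14, 15, 16, 19, 19, 26, 29, 29]


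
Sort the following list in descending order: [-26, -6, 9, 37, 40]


Original list: [-26, -6, 9, 37, 40]
Repeatedly take the largest remaining element:
  Remaining [-26, -6, 9, 37, 40] -> largest is 40
  Remaining [-26, -6, 9, 37] -> largest is 37
  Remaining [-26, -6, 9] -> largest is 9
  Remaining [-26, -6] -> largest is -6
  Remaining [-26] -> largest is -26
Collecting the picks in order gives the descending list.
Final answer: [40, 37, 9, -6, -26]


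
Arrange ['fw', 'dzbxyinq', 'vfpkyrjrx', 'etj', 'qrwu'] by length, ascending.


Compute lengths:
  'fw' has length 2
  'dzbxyinq' has length 8
  'vfpkyrjrx' has length 9
  'etj' has length 3
  'qrwu' has length 4
Lengths in increasing order: 2 < 3 < 4 < 8 < 9
Listing the words in that order gives the answer.
Final answer: ['fw', 'etj', 'qrwu', 'dzbxyinq', 'vfpkyrjrx']


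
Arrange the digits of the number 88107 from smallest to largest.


The number 88107 has digits: 8, 8, 1, 0, 7
Sorted: 0, 1, 7, 8, 8
Joining the sorted digits gives the result.
Final answer: 01788


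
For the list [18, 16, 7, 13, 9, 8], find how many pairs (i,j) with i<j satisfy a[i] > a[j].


For each element, count the later elements that are smaller than it:
  18 (index 0): smaller elements after it = [16, 7, 13, 9, 8] -> 5
  16 (index 1): smaller elements after it = [7, 13, 9, 8] -> 4
  7 (index 2): smaller elements after it = [] -> 0
  13 (index 3): smaller elements after it = [9, 8] -> 2
  9 (index 4): smaller elements after it = [8] -> 1
Total inversions = 5 + 4 + 0 + 2 + 1 = 12
Final answer: 12


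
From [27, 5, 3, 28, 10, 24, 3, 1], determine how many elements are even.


Check each element:
  27 is odd
  5 is odd
  3 is odd
  28 is even
  10 is even
  24 is even
  3 is odd
  1 is odd
Evens: [28, 10, 24]
Count of evens = 3
Final answer: 3


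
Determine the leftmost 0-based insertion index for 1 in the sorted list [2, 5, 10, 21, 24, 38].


List is sorted: [2, 5, 10, 21, 24, 38]
We need the leftmost position where 1 can be inserted, i.e. the first index whose element is >= 1 (or the end of the list if none is).
Binary search with low=0, high=6 (0-based indices):
  low=0, high=6, mid=3: a[3]=21 >= 1, so high = 3
  low=0, high=3, mid=1: a[1]=5 >= 1, so high = 1
  low=0, high=1, mid=0: a[0]=2 >= 1, so high = 0
Now low = high = 0, so the insertion index is 0.
Final answer: 0


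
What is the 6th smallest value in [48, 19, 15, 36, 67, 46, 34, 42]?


Sort ascending: [15, 19, 34, 36, 42, 46, 48, 67]
The 6th element (1-indexed) is at index 5.
Value = 46
Final answer: 46


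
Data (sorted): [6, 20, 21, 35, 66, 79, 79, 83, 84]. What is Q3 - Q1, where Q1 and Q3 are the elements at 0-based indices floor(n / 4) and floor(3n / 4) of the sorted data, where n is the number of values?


The data has n = 9 elements.
Q1 index = floor(9 / 4) = floor(2.25) = 2; Q3 index = floor(3 * 9 / 4) = floor(6.75) = 6
Q1 = element at index 2 = 21
Q3 = element at index 6 = 79
IQR = 79 - 21 = 58
Final answer: 58


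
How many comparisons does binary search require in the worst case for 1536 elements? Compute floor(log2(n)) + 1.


Binary search halves the search space each step.
Maximum comparisons = floor(log2(1536)) + 1
log2(1536) = 10.585
floor(log2(1536)) = 10, so 10 + 1 = 11
Final answer: 11


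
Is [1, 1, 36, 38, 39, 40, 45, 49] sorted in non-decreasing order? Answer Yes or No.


Check consecutive pairs:
  1 <= 1? True
  1 <= 36? True
  36 <= 38? True
  38 <= 39? True
  39 <= 40? True
  40 <= 45? True
  45 <= 49? True
Every consecutive pair is in order, so the list is non-decreasing.
Final answer: Yes


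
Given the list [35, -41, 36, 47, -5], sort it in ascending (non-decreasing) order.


Original list: [35, -41, 36, 47, -5]
Repeatedly take the smallest remaining element:
  Remaining [35, -41, 36, 47, -5] -> smallest is -41
  Remaining [35, 36, 47, -5] -> smallest is -5
  Remaining [35, 36, 47] -> smallest is 35
  Remaining [36, 47] -> smallest is 36
  Remaining [47] -> smallest is 47
Collecting the picks in order gives the sorted list.
Final answer: [-41, -5, 35, 36, 47]


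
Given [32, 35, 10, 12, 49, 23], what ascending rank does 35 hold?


Sort ascending: [10, 12, 23, 32, 35, 49]
Find 35 in the sorted list.
35 is at position 5 (1-indexed).
Final answer: 5


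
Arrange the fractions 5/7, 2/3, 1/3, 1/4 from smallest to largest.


Convert to decimal for comparison:
  5/7 = 0.7143
  2/3 = 0.6667
  1/3 = 0.3333
  1/4 = 0.25
Decimals in increasing order: 0.25 < 0.3333 < 0.6667 < 0.7143
Writing each back as its fraction gives the sorted order.
Final answer: 1/4, 1/3, 2/3, 5/7


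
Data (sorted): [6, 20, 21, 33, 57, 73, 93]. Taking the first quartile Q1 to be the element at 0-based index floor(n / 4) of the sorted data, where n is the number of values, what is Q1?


The list has n = 7 elements.
Q1 index = floor(7 / 4) = floor(1.75) = 1
Counting from index 0 in the sorted data, the element at index 1 is 20.
Final answer: 20


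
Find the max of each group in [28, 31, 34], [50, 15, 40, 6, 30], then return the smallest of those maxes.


Find max of each group:
  Group 1: [28, 31, 34] -> max = 34
  Group 2: [50, 15, 40, 6, 30] -> max = 50
Maxes: [34, 50]
Minimum of maxes = 34
Final answer: 34


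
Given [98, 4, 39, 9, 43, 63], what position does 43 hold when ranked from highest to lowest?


Sort descending: [98, 63, 43, 39, 9, 4]
Find 43 in the sorted list.
43 is at position 3.
Final answer: 3


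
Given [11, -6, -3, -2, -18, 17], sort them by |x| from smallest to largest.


Compute absolute values:
  |11| = 11
  |-6| = 6
  |-3| = 3
  |-2| = 2
  |-18| = 18
  |17| = 17
Absolute values in increasing order: 2 < 3 < 6 < 11 < 17 < 18
Listing the original numbers in that order gives the answer.
Final answer: [-2, -3, -6, 11, 17, -18]


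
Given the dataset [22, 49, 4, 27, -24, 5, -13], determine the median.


First, sort the list: [-24, -13, 4, 5, 22, 27, 49]
The list has 7 elements (odd count).
The middle index is 3 (0-based), and the element there is 5.
Final answer: 5


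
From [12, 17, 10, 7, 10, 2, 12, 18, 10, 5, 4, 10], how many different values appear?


List all unique values:
Distinct values: [2, 4, 5, 7, 10, 12, 17, 18]
Count = 8
Final answer: 8


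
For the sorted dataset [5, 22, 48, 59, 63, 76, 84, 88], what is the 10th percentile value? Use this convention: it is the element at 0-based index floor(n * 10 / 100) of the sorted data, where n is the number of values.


The dataset has n = 8 elements.
Index = floor(8 * 10 / 100) = floor(80 / 100) = floor(0.8) = 0
Counting from index 0 in the sorted data, the element at index 0 is 5.
Final answer: 5


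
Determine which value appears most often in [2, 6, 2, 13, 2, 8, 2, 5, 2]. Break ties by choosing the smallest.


Count the frequency of each value:
  2 appears 5 time(s)
  5 appears 1 time(s)
  6 appears 1 time(s)
  8 appears 1 time(s)
  13 appears 1 time(s)
Maximum frequency is 5.
Only 2 reaches that frequency, so it is the mode.
Final answer: 2


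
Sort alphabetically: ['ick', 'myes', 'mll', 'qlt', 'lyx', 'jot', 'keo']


Compare strings character by character (the first differing letter decides):
  'ick' < 'jot' since 'i' < 'j' at position 1
  'jot' < 'keo' since 'j' < 'k' at position 1
  'keo' < 'lyx' since 'k' < 'l' at position 1
  'lyx' < 'mll' since 'l' < 'm' at position 1
  'mll' < 'myes' since 'l' < 'y' at position 2
  'myes' < 'qlt' since 'm' < 'q' at position 1
Chaining these comparisons gives the alphabetical order.
Final answer: ['ick', 'jot', 'keo', 'lyx', 'mll', 'myes', 'qlt']


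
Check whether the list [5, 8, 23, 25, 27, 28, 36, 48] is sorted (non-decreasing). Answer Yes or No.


Check consecutive pairs:
  5 <= 8? True
  8 <= 23? True
  23 <= 25? True
  25 <= 27? True
  27 <= 28? True
  28 <= 36? True
  36 <= 48? True
Every consecutive pair is in order, so the list is non-decreasing.
Final answer: Yes


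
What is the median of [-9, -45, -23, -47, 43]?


First, sort the list: [-47, -45, -23, -9, 43]
The list has 5 elements (odd count).
The middle index is 2 (0-based), and the element there is -23.
Final answer: -23


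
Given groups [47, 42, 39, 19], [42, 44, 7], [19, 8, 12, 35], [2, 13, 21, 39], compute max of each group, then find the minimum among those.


Find max of each group:
  Group 1: [47, 42, 39, 19] -> max = 47
  Group 2: [42, 44, 7] -> max = 44
  Group 3: [19, 8, 12, 35] -> max = 35
  Group 4: [2, 13, 21, 39] -> max = 39
Maxes: [47, 44, 35, 39]
Minimum of maxes = 35
Final answer: 35


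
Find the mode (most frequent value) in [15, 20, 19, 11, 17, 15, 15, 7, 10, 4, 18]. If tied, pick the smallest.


Count the frequency of each value:
  4 appears 1 time(s)
  7 appears 1 time(s)
  10 appears 1 time(s)
  11 appears 1 time(s)
  15 appears 3 time(s)
  17 appears 1 time(s)
  18 appears 1 time(s)
  19 appears 1 time(s)
  20 appears 1 time(s)
Maximum frequency is 3.
Only 15 reaches that frequency, so it is the mode.
Final answer: 15


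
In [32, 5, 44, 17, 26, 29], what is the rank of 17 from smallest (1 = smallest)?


Sort ascending: [5, 17, 26, 29, 32, 44]
Find 17 in the sorted list.
17 is at position 2 (1-indexed).
Final answer: 2


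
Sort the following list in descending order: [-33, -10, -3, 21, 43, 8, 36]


Original list: [-33, -10, -3, 21, 43, 8, 36]
Repeatedly take the largest remaining element:
  Remaining [-33, -10, -3, 21, 43, 8, 36] -> largest is 43
  Remaining [-33, -10, -3, 21, 8, 36] -> largest is 36
  Remaining [-33, -10, -3, 21, 8] -> largest is 21
  Remaining [-33, -10, -3, 8] -> largest is 8
  Remaining [-33, -10, -3] -> largest is -3
  Remaining [-33, -10] -> largest is -10
  Remaining [-33] -> largest is -33
Collecting the picks in order gives the descending list.
Final answer: [43, 36, 21, 8, -3, -10, -33]


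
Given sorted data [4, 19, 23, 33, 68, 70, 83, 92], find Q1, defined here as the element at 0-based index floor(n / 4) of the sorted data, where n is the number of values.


The list has n = 8 elements.
Q1 index = floor(8 / 4) = floor(2) = 2
Counting from index 0 in the sorted data, the element at index 2 is 23.
Final answer: 23


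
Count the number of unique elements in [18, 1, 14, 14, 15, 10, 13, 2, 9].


List all unique values:
Distinct values: [1, 2, 9, 10, 13, 14, 15, 18]
Count = 8
Final answer: 8


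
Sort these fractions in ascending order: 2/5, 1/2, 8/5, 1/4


Convert to decimal for comparison:
  2/5 = 0.4
  1/2 = 0.5
  8/5 = 1.6
  1/4 = 0.25
Decimals in increasing order: 0.25 < 0.4 < 0.5 < 1.6
Writing each back as its fraction gives the sorted order.
Final answer: 1/4, 2/5, 1/2, 8/5


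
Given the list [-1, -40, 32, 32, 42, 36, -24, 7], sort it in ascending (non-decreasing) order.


Original list: [-1, -40, 32, 32, 42, 36, -24, 7]
Repeatedly take the smallest remaining element:
  Remaining [-1, -40, 32, 32, 42, 36, -24, 7] -> smallest is -40
  Remaining [-1, 32, 32, 42, 36, -24, 7] -> smallest is -24
  Remaining [-1, 32, 32, 42, 36, 7] -> smallest is -1
  Remaining [32, 32, 42, 36, 7] -> smallest is 7
  Remaining [32, 32, 42, 36] -> smallest is 32
  Remaining [32, 42, 36] -> smallest is 32
  Remaining [42, 36] -> smallest is 36
  Remaining [42] -> smallest is 42
Collecting the picks in order gives the sorted list.
Final answer: [-40, -24, -1, 7, 32, 32, 36, 42]


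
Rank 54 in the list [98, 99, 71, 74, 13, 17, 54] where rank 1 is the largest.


Sort descending: [99, 98, 74, 71, 54, 17, 13]
Find 54 in the sorted list.
54 is at position 5.
Final answer: 5


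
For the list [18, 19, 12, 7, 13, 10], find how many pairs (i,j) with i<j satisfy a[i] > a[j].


For each element, count the later elements that are smaller than it:
  18 (index 0): smaller elements after it = [12, 7, 13, 10] -> 4
  19 (index 1): smaller elements after it = [12, 7, 13, 10] -> 4
  12 (index 2): smaller elements after it = [7, 10] -> 2
  7 (index 3): smaller elements after it = [] -> 0
  13 (index 4): smaller elements after it = [10] -> 1
Total inversions = 4 + 4 + 2 + 0 + 1 = 11
Final answer: 11


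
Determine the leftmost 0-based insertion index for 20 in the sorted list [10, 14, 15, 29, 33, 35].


List is sorted: [10, 14, 15, 29, 33, 35]
We need the leftmost position where 20 can be inserted, i.e. the first index whose element is >= 20 (or the end of the list if none is).
Binary search with low=0, high=6 (0-based indices):
  low=0, high=6, mid=3: a[3]=29 >= 20, so high = 3
  low=0, high=3, mid=1: a[1]=14 < 20, so low = 2
  low=2, high=3, mid=2: a[2]=15 < 20, so low = 3
Now low = high = 3, so the insertion index is 3.
Final answer: 3


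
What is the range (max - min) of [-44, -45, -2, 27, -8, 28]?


Maximum value: 28
Minimum value: -45
Range = 28 - (-45) = 73
Final answer: 73


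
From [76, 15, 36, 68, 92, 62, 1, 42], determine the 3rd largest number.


Sort descending: [92, 76, 68, 62, 42, 36, 15, 1]
The 3rd element (1-indexed) is at index 2.
Value = 68
Final answer: 68


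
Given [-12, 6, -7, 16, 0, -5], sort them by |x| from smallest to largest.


Compute absolute values:
  |-12| = 12
  |6| = 6
  |-7| = 7
  |16| = 16
  |0| = 0
  |-5| = 5
Absolute values in increasing order: 0 < 5 < 6 < 7 < 12 < 16
Listing the original numbers in that order gives the answer.
Final answer: [0, -5, 6, -7, -12, 16]


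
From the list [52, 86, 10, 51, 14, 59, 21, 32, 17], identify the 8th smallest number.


Sort ascending: [10, 14, 17, 21, 32, 51, 52, 59, 86]
The 8th element (1-indexed) is at index 7.
Value = 59
Final answer: 59


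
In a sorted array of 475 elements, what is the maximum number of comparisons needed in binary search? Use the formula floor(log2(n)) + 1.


Binary search halves the search space each step.
Maximum comparisons = floor(log2(475)) + 1
log2(475) = 8.8918
floor(log2(475)) = 8, so 8 + 1 = 9
Final answer: 9


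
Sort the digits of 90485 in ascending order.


The number 90485 has digits: 9, 0, 4, 8, 5
Sorted: 0, 4, 5, 8, 9
Joining the sorted digits gives the result.
Final answer: 04589


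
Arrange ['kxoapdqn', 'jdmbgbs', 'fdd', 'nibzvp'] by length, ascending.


Compute lengths:
  'kxoapdqn' has length 8
  'jdmbgbs' has length 7
  'fdd' has length 3
  'nibzvp' has length 6
Lengths in increasing order: 3 < 6 < 7 < 8
Listing the words in that order gives the answer.
Final answer: ['fdd', 'nibzvp', 'jdmbgbs', 'kxoapdqn']


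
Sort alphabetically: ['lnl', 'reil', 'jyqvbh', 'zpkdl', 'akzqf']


Compare strings character by character (the first differing letter decides):
  'akzqf' < 'jyqvbh' since 'a' < 'j' at position 1
  'jyqvbh' < 'lnl' since 'j' < 'l' at position 1
  'lnl' < 'reil' since 'l' < 'r' at position 1
  'reil' < 'zpkdl' since 'r' < 'z' at position 1
Chaining these comparisons gives the alphabetical order.
Final answer: ['akzqf', 'jyqvbh', 'lnl', 'reil', 'zpkdl']


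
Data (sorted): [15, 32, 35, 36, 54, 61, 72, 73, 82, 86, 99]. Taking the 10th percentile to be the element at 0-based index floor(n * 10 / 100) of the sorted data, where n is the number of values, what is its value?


The dataset has n = 11 elements.
Index = floor(11 * 10 / 100) = floor(110 / 100) = floor(1.1) = 1
Counting from index 0 in the sorted data, the element at index 1 is 32.
Final answer: 32


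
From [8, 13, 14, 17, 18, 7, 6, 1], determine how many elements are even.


Check each element:
  8 is even
  13 is odd
  14 is even
  17 is odd
  18 is even
  7 is odd
  6 is even
  1 is odd
Evens: [8, 14, 18, 6]
Count of evens = 4
Final answer: 4


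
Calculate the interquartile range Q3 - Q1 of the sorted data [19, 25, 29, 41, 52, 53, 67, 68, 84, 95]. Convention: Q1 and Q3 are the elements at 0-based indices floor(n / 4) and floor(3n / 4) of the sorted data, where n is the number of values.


The data has n = 10 elements.
Q1 index = floor(10 / 4) = floor(2.5) = 2; Q3 index = floor(3 * 10 / 4) = floor(7.5) = 7
Q1 = element at index 2 = 29
Q3 = element at index 7 = 68
IQR = 68 - 29 = 39
Final answer: 39


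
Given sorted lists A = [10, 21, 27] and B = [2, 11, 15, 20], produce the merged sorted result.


List A: [10, 21, 27]
List B: [2, 11, 15, 20]
Repeatedly compare the front elements and take the smaller:
  10 vs 2 -> take 2
  10 vs 11 -> take 10
  21 vs 11 -> take 11
  21 vs 15 -> take 15
  21 vs 20 -> take 20
  B is exhausted; append the rest of A: [21, 27]
Final answer: [2, 10, 11, 15, 20, 21, 27]


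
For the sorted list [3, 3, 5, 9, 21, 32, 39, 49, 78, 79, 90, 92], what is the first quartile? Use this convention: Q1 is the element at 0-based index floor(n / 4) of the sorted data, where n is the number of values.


The list has n = 12 elements.
Q1 index = floor(12 / 4) = floor(3) = 3
Counting from index 0 in the sorted data, the element at index 3 is 9.
Final answer: 9


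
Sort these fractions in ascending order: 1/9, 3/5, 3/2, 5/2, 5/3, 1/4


Convert to decimal for comparison:
  1/9 = 0.1111
  3/5 = 0.6
  3/2 = 1.5
  5/2 = 2.5
  5/3 = 1.6667
  1/4 = 0.25
Decimals in increasing order: 0.1111 < 0.25 < 0.6 < 1.5 < 1.6667 < 2.5
Writing each back as its fraction gives the sorted order.
Final answer: 1/9, 1/4, 3/5, 3/2, 5/3, 5/2


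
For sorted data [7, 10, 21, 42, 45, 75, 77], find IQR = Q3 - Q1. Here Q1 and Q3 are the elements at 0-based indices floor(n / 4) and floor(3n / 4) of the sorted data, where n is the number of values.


The data has n = 7 elements.
Q1 index = floor(7 / 4) = floor(1.75) = 1; Q3 index = floor(3 * 7 / 4) = floor(5.25) = 5
Q1 = element at index 1 = 10
Q3 = element at index 5 = 75
IQR = 75 - 10 = 65
Final answer: 65


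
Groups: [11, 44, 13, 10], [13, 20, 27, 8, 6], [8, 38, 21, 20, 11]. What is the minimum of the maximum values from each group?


Find max of each group:
  Group 1: [11, 44, 13, 10] -> max = 44
  Group 2: [13, 20, 27, 8, 6] -> max = 27
  Group 3: [8, 38, 21, 20, 11] -> max = 38
Maxes: [44, 27, 38]
Minimum of maxes = 27
Final answer: 27


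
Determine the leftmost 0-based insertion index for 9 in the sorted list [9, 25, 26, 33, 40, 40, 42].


List is sorted: [9, 25, 26, 33, 40, 40, 42]
We need the leftmost position where 9 can be inserted, i.e. the first index whose element is >= 9 (or the end of the list if none is).
Binary search with low=0, high=7 (0-based indices):
  low=0, high=7, mid=3: a[3]=33 >= 9, so high = 3
  low=0, high=3, mid=1: a[1]=25 >= 9, so high = 1
  low=0, high=1, mid=0: a[0]=9 >= 9, so high = 0
Now low = high = 0, so the insertion index is 0.
Final answer: 0


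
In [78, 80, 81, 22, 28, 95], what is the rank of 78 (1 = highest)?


Sort descending: [95, 81, 80, 78, 28, 22]
Find 78 in the sorted list.
78 is at position 4.
Final answer: 4


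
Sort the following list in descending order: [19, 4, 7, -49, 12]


Original list: [19, 4, 7, -49, 12]
Repeatedly take the largest remaining element:
  Remaining [19, 4, 7, -49, 12] -> largest is 19
  Remaining [4, 7, -49, 12] -> largest is 12
  Remaining [4, 7, -49] -> largest is 7
  Remaining [4, -49] -> largest is 4
  Remaining [-49] -> largest is -49
Collecting the picks in order gives the descending list.
Final answer: [19, 12, 7, 4, -49]


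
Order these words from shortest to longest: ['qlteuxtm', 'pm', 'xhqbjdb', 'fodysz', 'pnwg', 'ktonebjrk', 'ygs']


Compute lengths:
  'qlteuxtm' has length 8
  'pm' has length 2
  'xhqbjdb' has length 7
  'fodysz' has length 6
  'pnwg' has length 4
  'ktonebjrk' has length 9
  'ygs' has length 3
Lengths in increasing order: 2 < 3 < 4 < 6 < 7 < 8 < 9
Listing the words in that order gives the answer.
Final answer: ['pm', 'ygs', 'pnwg', 'fodysz', 'xhqbjdb', 'qlteuxtm', 'ktonebjrk']


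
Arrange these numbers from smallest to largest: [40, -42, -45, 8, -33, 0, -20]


Original list: [40, -42, -45, 8, -33, 0, -20]
Repeatedly take the smallest remaining element:
  Remaining [40, -42, -45, 8, -33, 0, -20] -> smallest is -45
  Remaining [40, -42, 8, -33, 0, -20] -> smallest is -42
  Remaining [40, 8, -33, 0, -20] -> smallest is -33
  Remaining [40, 8, 0, -20] -> smallest is -20
  Remaining [40, 8, 0] -> smallest is 0
  Remaining [40, 8] -> smallest is 8
  Remaining [40] -> smallest is 40
Collecting the picks in order gives the sorted list.
Final answer: [-45, -42, -33, -20, 0, 8, 40]


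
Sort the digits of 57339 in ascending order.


The number 57339 has digits: 5, 7, 3, 3, 9
Sorted: 3, 3, 5, 7, 9
Joining the sorted digits gives the result.
Final answer: 33579


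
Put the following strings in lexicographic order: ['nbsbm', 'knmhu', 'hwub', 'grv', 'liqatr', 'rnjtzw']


Compare strings character by character (the first differing letter decides):
  'grv' < 'hwub' since 'g' < 'h' at position 1
  'hwub' < 'knmhu' since 'h' < 'k' at position 1
  'knmhu' < 'liqatr' since 'k' < 'l' at position 1
  'liqatr' < 'nbsbm' since 'l' < 'n' at position 1
  'nbsbm' < 'rnjtzw' since 'n' < 'r' at position 1
Chaining these comparisons gives the alphabetical order.
Final answer: ['grv', 'hwub', 'knmhu', 'liqatr', 'nbsbm', 'rnjtzw']


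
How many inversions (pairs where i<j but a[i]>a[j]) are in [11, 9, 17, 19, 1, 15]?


For each element, count the later elements that are smaller than it:
  11 (index 0): smaller elements after it = [9, 1] -> 2
  9 (index 1): smaller elements after it = [1] -> 1
  17 (index 2): smaller elements after it = [1, 15] -> 2
  19 (index 3): smaller elements after it = [1, 15] -> 2
  1 (index 4): smaller elements after it = [] -> 0
Total inversions = 2 + 1 + 2 + 2 + 0 = 7
Final answer: 7


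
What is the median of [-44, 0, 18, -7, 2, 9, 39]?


First, sort the list: [-44, -7, 0, 2, 9, 18, 39]
The list has 7 elements (odd count).
The middle index is 3 (0-based), and the element there is 2.
Final answer: 2


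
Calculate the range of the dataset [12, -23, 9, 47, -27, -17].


Maximum value: 47
Minimum value: -27
Range = 47 - (-27) = 74
Final answer: 74


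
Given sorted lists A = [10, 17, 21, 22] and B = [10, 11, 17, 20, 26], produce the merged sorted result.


List A: [10, 17, 21, 22]
List B: [10, 11, 17, 20, 26]
Repeatedly compare the front elements and take the smaller:
  10 vs 10 -> take 10
  17 vs 10 -> take 10
  17 vs 11 -> take 11
  17 vs 17 -> take 17
  21 vs 17 -> take 17
  21 vs 20 -> take 20
  21 vs 26 -> take 21
  22 vs 26 -> take 22
  A is exhausted; append the rest of B: [26]
Final answer: [10, 10, 11, 17, 17, 20, 21, 22, 26]


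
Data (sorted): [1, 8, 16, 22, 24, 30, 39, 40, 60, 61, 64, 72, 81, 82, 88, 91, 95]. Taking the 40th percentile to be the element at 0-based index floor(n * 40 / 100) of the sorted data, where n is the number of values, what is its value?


The dataset has n = 17 elements.
Index = floor(17 * 40 / 100) = floor(680 / 100) = floor(6.8) = 6
Counting from index 0 in the sorted data, the element at index 6 is 39.
Final answer: 39


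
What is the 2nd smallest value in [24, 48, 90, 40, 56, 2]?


Sort ascending: [2, 24, 40, 48, 56, 90]
The 2nd element (1-indexed) is at index 1.
Value = 24
Final answer: 24


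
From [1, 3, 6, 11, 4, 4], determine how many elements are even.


Check each element:
  1 is odd
  3 is odd
  6 is even
  11 is odd
  4 is even
  4 is even
Evens: [6, 4, 4]
Count of evens = 3
Final answer: 3


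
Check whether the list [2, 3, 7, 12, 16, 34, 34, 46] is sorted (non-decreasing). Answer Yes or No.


Check consecutive pairs:
  2 <= 3? True
  3 <= 7? True
  7 <= 12? True
  12 <= 16? True
  16 <= 34? True
  34 <= 34? True
  34 <= 46? True
Every consecutive pair is in order, so the list is non-decreasing.
Final answer: Yes


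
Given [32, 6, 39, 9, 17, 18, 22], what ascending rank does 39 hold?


Sort ascending: [6, 9, 17, 18, 22, 32, 39]
Find 39 in the sorted list.
39 is at position 7 (1-indexed).
Final answer: 7


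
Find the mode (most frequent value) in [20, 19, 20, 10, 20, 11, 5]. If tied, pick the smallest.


Count the frequency of each value:
  5 appears 1 time(s)
  10 appears 1 time(s)
  11 appears 1 time(s)
  19 appears 1 time(s)
  20 appears 3 time(s)
Maximum frequency is 3.
Only 20 reaches that frequency, so it is the mode.
Final answer: 20


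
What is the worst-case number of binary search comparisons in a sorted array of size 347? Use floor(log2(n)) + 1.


Binary search halves the search space each step.
Maximum comparisons = floor(log2(347)) + 1
log2(347) = 8.4388
floor(log2(347)) = 8, so 8 + 1 = 9
Final answer: 9


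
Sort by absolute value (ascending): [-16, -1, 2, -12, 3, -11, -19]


Compute absolute values:
  |-16| = 16
  |-1| = 1
  |2| = 2
  |-12| = 12
  |3| = 3
  |-11| = 11
  |-19| = 19
Absolute values in increasing order: 1 < 2 < 3 < 11 < 12 < 16 < 19
Listing the original numbers in that order gives the answer.
Final answer: [-1, 2, 3, -11, -12, -16, -19]


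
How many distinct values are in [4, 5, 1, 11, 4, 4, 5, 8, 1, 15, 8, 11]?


List all unique values:
Distinct values: [1, 4, 5, 8, 11, 15]
Count = 6
Final answer: 6


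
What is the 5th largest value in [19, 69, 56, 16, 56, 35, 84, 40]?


Sort descending: [84, 69, 56, 56, 40, 35, 19, 16]
The 5th element (1-indexed) is at index 4.
Value = 40
Final answer: 40


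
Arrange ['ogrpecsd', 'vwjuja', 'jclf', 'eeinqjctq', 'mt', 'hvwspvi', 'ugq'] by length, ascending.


Compute lengths:
  'ogrpecsd' has length 8
  'vwjuja' has length 6
  'jclf' has length 4
  'eeinqjctq' has length 9
  'mt' has length 2
  'hvwspvi' has length 7
  'ugq' has length 3
Lengths in increasing order: 2 < 3 < 4 < 6 < 7 < 8 < 9
Listing the words in that order gives the answer.
Final answer: ['mt', 'ugq', 'jclf', 'vwjuja', 'hvwspvi', 'ogrpecsd', 'eeinqjctq']


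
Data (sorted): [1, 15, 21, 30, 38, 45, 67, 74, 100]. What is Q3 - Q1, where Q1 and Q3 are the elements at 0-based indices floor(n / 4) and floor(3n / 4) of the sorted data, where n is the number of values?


The data has n = 9 elements.
Q1 index = floor(9 / 4) = floor(2.25) = 2; Q3 index = floor(3 * 9 / 4) = floor(6.75) = 6
Q1 = element at index 2 = 21
Q3 = element at index 6 = 67
IQR = 67 - 21 = 46
Final answer: 46


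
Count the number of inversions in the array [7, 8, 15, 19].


For each element, count the later elements that are smaller than it:
  7 (index 0): smaller elements after it = [] -> 0
  8 (index 1): smaller elements after it = [] -> 0
  15 (index 2): smaller elements after it = [] -> 0
Total inversions = 0 + 0 + 0 = 0
Final answer: 0


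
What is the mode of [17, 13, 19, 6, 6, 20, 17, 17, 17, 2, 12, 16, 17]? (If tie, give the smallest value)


Count the frequency of each value:
  2 appears 1 time(s)
  6 appears 2 time(s)
  12 appears 1 time(s)
  13 appears 1 time(s)
  16 appears 1 time(s)
  17 appears 5 time(s)
  19 appears 1 time(s)
  20 appears 1 time(s)
Maximum frequency is 5.
Only 17 reaches that frequency, so it is the mode.
Final answer: 17
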